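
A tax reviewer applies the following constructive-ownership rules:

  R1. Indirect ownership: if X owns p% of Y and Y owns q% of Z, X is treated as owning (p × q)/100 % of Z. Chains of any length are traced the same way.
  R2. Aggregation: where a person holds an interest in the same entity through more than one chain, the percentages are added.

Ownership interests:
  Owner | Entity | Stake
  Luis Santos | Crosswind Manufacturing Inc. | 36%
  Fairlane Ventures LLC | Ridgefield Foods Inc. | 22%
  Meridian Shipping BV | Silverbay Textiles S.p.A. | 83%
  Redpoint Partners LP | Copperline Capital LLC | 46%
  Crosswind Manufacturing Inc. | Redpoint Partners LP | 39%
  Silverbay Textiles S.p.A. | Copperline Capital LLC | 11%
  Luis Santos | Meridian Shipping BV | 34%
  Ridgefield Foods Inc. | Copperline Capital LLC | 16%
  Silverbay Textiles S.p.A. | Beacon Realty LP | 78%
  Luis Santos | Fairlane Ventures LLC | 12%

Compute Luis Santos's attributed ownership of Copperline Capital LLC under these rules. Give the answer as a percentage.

Chain via Fairlane Ventures LLC → Ridgefield Foods Inc. (R1): 12% × 22% × 16% = 0.4224% of Copperline Capital LLC.
Chain via Crosswind Manufacturing Inc. → Redpoint Partners LP (R1): 36% × 39% × 46% = 6.4584% of Copperline Capital LLC.
Chain via Meridian Shipping BV → Silverbay Textiles S.p.A. (R1): 34% × 83% × 11% = 3.1042% of Copperline Capital LLC.
Aggregating (R2): 0.4224% + 6.4584% + 3.1042% = 9.985%.

9.985%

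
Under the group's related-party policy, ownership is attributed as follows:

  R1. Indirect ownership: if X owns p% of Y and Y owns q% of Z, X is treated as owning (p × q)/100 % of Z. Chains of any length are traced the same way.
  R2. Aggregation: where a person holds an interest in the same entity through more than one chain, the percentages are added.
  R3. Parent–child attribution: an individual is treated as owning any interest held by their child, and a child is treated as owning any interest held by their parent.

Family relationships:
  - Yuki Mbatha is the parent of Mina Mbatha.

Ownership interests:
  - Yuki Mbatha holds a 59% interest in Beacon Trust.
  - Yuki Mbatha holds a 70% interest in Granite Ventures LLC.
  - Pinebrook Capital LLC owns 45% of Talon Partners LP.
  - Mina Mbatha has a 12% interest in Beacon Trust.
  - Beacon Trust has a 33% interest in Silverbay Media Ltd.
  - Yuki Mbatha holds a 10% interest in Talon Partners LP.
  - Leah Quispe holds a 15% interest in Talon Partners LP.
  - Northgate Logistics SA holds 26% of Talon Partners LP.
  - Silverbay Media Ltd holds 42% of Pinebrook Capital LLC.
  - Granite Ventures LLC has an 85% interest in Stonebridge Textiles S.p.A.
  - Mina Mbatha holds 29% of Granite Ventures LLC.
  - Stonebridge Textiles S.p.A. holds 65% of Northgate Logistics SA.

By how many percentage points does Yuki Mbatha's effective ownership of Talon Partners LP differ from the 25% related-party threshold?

3.64962

By parent–child attribution (R3), Yuki Mbatha is treated as also owning Mina Mbatha's interest in Granite Ventures LLC, giving 70% + 29% = 99%.
By parent–child attribution (R3), Yuki Mbatha is treated as also owning Mina Mbatha's interest in Beacon Trust, giving 59% + 12% = 71%.
Chain via Granite Ventures LLC → Stonebridge Textiles S.p.A. → Northgate Logistics SA (R1): 99% × 85% × 65% × 26% = 14.22135% of Talon Partners LP.
Chain via Beacon Trust → Silverbay Media Ltd → Pinebrook Capital LLC (R1): 71% × 33% × 42% × 45% = 4.42827% of Talon Partners LP.
Direct interest in Talon Partners LP: 10%.
Aggregating (R2): 14.22135% + 4.42827% + 10% = 28.64962%.
28.64962% exceeds the 25% threshold by 3.64962 percentage points.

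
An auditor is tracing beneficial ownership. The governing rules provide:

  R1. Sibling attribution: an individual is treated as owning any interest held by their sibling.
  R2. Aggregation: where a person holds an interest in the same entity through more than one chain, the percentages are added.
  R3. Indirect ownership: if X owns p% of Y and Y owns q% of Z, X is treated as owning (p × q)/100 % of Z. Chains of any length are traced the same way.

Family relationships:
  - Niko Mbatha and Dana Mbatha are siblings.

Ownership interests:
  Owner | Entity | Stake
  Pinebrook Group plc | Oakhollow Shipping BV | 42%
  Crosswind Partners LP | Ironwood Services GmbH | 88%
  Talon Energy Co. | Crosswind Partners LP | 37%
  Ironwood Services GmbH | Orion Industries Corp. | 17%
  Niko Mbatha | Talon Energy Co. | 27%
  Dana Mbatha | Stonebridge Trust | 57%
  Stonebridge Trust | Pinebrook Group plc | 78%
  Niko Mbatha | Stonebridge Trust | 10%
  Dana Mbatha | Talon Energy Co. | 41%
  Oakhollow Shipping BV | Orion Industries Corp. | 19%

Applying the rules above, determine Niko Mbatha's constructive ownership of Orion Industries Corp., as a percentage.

7.934284%

By sibling attribution (R1), Niko Mbatha is treated as also owning Dana Mbatha's interest in Talon Energy Co, giving 27% + 41% = 68%.
By sibling attribution (R1), Niko Mbatha is treated as also owning Dana Mbatha's interest in Stonebridge Trust, giving 10% + 57% = 67%.
Chain via Talon Energy Co. → Crosswind Partners LP → Ironwood Services GmbH (R3): 68% × 37% × 88% × 17% = 3.763936% of Orion Industries Corp.
Chain via Stonebridge Trust → Pinebrook Group plc → Oakhollow Shipping BV (R3): 67% × 78% × 42% × 19% = 4.170348% of Orion Industries Corp.
Aggregating (R2): 3.763936% + 4.170348% = 7.934284%.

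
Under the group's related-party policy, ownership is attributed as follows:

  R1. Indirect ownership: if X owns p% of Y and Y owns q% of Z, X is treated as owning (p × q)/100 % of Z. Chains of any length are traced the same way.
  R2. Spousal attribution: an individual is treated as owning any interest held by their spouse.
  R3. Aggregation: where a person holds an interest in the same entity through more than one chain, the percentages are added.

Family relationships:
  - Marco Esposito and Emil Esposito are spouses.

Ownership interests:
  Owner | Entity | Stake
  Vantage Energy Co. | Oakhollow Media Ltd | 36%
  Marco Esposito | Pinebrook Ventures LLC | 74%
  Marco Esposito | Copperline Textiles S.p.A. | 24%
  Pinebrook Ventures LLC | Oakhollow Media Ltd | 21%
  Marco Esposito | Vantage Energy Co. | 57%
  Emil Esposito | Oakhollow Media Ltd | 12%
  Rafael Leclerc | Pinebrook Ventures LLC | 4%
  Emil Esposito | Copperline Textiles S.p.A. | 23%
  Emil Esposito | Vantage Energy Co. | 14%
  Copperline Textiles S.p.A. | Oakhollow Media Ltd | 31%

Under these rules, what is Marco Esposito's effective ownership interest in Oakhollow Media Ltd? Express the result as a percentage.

By spousal attribution (R2), Marco Esposito is treated as also owning Emil Esposito's interest in Copperline Textiles S.p.A, giving 24% + 23% = 47%.
By spousal attribution (R2), Marco Esposito is treated as also owning Emil Esposito's interest in Vantage Energy Co, giving 57% + 14% = 71%.
By spousal attribution (R2), Marco Esposito is treated as owning Emil Esposito's 12% interest in Oakhollow Media Ltd.
Chain via Copperline Textiles S.p.A. (R1): 47% × 31% = 14.57% of Oakhollow Media Ltd.
Chain via Vantage Energy Co. (R1): 71% × 36% = 25.56% of Oakhollow Media Ltd.
Chain via Pinebrook Ventures LLC (R1): 74% × 21% = 15.54% of Oakhollow Media Ltd.
Direct interest in Oakhollow Media Ltd: 12%.
Aggregating (R3): 14.57% + 25.56% + 15.54% + 12% = 67.67%.

67.67%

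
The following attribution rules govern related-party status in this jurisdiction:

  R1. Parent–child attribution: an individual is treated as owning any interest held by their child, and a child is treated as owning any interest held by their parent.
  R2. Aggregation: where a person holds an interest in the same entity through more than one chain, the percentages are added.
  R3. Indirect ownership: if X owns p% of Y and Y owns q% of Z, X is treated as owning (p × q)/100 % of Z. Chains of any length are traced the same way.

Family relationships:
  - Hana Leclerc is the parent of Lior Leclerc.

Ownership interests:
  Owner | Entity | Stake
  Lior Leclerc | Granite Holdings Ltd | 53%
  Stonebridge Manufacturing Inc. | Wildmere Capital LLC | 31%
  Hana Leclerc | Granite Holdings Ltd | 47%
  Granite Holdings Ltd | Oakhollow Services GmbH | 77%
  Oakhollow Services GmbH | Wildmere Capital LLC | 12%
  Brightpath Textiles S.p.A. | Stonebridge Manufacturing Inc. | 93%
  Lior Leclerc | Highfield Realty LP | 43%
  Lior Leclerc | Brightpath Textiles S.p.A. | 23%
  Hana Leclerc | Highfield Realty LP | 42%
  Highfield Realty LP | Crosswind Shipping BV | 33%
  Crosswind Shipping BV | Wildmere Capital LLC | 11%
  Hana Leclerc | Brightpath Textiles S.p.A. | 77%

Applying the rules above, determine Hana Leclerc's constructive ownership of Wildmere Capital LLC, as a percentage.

By parent–child attribution (R1), Hana Leclerc is treated as also owning Lior Leclerc's interest in Granite Holdings Ltd, giving 47% + 53% = 100%.
By parent–child attribution (R1), Hana Leclerc is treated as also owning Lior Leclerc's interest in Highfield Realty LP, giving 42% + 43% = 85%.
By parent–child attribution (R1), Hana Leclerc is treated as also owning Lior Leclerc's interest in Brightpath Textiles S.p.A, giving 77% + 23% = 100%.
Chain via Granite Holdings Ltd → Oakhollow Services GmbH (R3): 100% × 77% × 12% = 9.24% of Wildmere Capital LLC.
Chain via Highfield Realty LP → Crosswind Shipping BV (R3): 85% × 33% × 11% = 3.0855% of Wildmere Capital LLC.
Chain via Brightpath Textiles S.p.A. → Stonebridge Manufacturing Inc. (R3): 100% × 93% × 31% = 28.83% of Wildmere Capital LLC.
Aggregating (R2): 9.24% + 3.0855% + 28.83% = 41.1555%.

41.1555%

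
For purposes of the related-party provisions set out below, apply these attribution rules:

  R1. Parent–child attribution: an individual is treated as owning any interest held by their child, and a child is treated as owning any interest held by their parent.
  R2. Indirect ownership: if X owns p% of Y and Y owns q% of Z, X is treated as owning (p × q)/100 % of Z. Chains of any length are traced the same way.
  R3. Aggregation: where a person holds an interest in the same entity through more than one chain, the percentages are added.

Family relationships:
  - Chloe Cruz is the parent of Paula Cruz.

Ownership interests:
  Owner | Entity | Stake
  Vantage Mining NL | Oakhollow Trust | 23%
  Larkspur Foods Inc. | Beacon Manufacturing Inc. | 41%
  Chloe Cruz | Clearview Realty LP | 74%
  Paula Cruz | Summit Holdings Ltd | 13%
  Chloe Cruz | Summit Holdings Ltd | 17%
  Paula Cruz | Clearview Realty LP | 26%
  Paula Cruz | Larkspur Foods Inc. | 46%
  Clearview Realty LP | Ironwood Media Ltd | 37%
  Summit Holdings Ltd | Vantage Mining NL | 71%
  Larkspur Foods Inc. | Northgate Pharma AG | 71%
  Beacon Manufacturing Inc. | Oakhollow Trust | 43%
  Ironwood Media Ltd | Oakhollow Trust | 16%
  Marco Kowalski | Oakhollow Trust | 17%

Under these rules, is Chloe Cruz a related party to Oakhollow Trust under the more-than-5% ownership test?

Yes

By parent–child attribution (R1), Chloe Cruz is treated as also owning Paula Cruz's interest in Summit Holdings Ltd, giving 17% + 13% = 30%.
By parent–child attribution (R1), Chloe Cruz is treated as also owning Paula Cruz's interest in Clearview Realty LP, giving 74% + 26% = 100%.
By parent–child attribution (R1), Chloe Cruz is treated as owning Paula Cruz's 46% interest in Larkspur Foods Inc.
Chain via Summit Holdings Ltd → Vantage Mining NL (R2): 30% × 71% × 23% = 4.899% of Oakhollow Trust.
Chain via Clearview Realty LP → Ironwood Media Ltd (R2): 100% × 37% × 16% = 5.92% of Oakhollow Trust.
Chain via Larkspur Foods Inc. → Beacon Manufacturing Inc. (R2): 46% × 41% × 43% = 8.1098% of Oakhollow Trust.
Aggregating (R3): 4.899% + 5.92% + 8.1098% = 18.9288%.
18.9288% exceeds the 5% threshold, so Chloe is a related party to Oakhollow Trust.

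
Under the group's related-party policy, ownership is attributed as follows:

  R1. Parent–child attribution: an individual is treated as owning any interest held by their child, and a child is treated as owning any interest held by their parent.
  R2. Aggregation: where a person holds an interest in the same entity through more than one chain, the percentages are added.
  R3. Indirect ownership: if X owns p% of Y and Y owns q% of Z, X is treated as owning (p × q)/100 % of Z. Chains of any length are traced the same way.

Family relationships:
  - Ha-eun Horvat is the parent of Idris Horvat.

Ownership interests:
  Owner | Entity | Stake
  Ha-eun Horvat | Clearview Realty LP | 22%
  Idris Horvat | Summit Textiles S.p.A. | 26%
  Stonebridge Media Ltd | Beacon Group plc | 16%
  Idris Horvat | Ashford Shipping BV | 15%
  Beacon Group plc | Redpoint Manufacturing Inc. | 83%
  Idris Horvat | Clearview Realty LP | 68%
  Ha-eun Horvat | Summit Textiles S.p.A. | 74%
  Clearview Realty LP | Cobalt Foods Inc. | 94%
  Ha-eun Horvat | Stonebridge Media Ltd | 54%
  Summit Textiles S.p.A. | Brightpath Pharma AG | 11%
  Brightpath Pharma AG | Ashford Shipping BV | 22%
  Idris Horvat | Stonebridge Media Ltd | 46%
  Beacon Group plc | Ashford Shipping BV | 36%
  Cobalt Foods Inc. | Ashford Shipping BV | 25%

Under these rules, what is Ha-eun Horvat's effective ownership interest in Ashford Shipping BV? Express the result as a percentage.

By parent–child attribution (R1), Ha-eun Horvat is treated as also owning Idris Horvat's interest in Summit Textiles S.p.A, giving 74% + 26% = 100%.
By parent–child attribution (R1), Ha-eun Horvat is treated as also owning Idris Horvat's interest in Clearview Realty LP, giving 22% + 68% = 90%.
By parent–child attribution (R1), Ha-eun Horvat is treated as also owning Idris Horvat's interest in Stonebridge Media Ltd, giving 54% + 46% = 100%.
By parent–child attribution (R1), Ha-eun Horvat is treated as owning Idris Horvat's 15% interest in Ashford Shipping BV.
Chain via Summit Textiles S.p.A. → Brightpath Pharma AG (R3): 100% × 11% × 22% = 2.42% of Ashford Shipping BV.
Chain via Clearview Realty LP → Cobalt Foods Inc. (R3): 90% × 94% × 25% = 21.15% of Ashford Shipping BV.
Chain via Stonebridge Media Ltd → Beacon Group plc (R3): 100% × 16% × 36% = 5.76% of Ashford Shipping BV.
Direct interest in Ashford Shipping BV: 15%.
Aggregating (R2): 2.42% + 21.15% + 5.76% + 15% = 44.33%.

44.33%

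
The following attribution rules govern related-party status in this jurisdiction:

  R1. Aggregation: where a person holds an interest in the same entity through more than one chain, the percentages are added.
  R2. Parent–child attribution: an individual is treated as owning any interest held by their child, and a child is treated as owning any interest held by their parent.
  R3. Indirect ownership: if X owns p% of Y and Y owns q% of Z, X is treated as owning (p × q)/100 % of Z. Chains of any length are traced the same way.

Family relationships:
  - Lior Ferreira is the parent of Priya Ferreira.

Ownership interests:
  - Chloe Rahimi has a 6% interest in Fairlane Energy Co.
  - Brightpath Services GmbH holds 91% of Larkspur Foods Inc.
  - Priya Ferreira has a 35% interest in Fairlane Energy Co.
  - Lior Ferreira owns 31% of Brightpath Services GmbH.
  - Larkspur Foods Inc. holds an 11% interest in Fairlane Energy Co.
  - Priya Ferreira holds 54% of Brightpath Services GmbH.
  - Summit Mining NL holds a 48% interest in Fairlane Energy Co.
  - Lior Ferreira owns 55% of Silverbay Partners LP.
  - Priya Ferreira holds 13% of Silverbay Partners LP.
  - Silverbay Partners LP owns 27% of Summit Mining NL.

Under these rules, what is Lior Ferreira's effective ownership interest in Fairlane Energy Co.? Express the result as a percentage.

52.3213%

By parent–child attribution (R2), Lior Ferreira is treated as also owning Priya Ferreira's interest in Brightpath Services GmbH, giving 31% + 54% = 85%.
By parent–child attribution (R2), Lior Ferreira is treated as also owning Priya Ferreira's interest in Silverbay Partners LP, giving 55% + 13% = 68%.
By parent–child attribution (R2), Lior Ferreira is treated as owning Priya Ferreira's 35% interest in Fairlane Energy Co.
Chain via Brightpath Services GmbH → Larkspur Foods Inc. (R3): 85% × 91% × 11% = 8.5085% of Fairlane Energy Co.
Chain via Silverbay Partners LP → Summit Mining NL (R3): 68% × 27% × 48% = 8.8128% of Fairlane Energy Co.
Direct interest in Fairlane Energy Co: 35%.
Aggregating (R1): 8.5085% + 8.8128% + 35% = 52.3213%.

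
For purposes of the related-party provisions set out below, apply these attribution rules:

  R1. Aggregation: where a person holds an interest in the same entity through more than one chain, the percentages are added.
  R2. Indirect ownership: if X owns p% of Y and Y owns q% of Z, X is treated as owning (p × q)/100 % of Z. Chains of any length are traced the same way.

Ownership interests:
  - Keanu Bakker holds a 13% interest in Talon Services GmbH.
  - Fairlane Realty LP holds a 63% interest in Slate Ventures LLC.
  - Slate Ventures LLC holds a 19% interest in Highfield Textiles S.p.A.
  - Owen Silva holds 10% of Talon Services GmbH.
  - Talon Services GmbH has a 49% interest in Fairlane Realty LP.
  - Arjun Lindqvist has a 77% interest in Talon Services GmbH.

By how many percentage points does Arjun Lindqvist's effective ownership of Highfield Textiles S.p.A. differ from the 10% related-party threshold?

Chain via Talon Services GmbH → Fairlane Realty LP → Slate Ventures LLC (R2): 77% × 49% × 63% × 19% = 4.516281% of Highfield Textiles S.p.A.
4.516281% falls short of the 10% threshold by 5.483719 percentage points.

5.483719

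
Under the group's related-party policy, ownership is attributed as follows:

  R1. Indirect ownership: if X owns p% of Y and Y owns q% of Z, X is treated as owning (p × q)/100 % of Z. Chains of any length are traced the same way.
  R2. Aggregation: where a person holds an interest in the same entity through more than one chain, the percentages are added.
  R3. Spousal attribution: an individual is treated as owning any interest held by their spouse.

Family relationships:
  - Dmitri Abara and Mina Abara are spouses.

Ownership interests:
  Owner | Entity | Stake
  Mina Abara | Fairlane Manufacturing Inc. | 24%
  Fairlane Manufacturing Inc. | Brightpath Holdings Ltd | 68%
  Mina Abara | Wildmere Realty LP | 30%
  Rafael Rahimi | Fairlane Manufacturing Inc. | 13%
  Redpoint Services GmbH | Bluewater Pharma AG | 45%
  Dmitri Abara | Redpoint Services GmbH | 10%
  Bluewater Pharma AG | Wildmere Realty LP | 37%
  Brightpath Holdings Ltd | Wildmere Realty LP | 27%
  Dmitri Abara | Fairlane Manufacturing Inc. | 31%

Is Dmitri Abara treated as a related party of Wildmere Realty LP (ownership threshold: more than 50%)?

By spousal attribution (R3), Dmitri Abara is treated as also owning Mina Abara's interest in Fairlane Manufacturing Inc, giving 31% + 24% = 55%.
By spousal attribution (R3), Dmitri Abara is treated as owning Mina Abara's 30% interest in Wildmere Realty LP.
Chain via Fairlane Manufacturing Inc. → Brightpath Holdings Ltd (R1): 55% × 68% × 27% = 10.098% of Wildmere Realty LP.
Chain via Redpoint Services GmbH → Bluewater Pharma AG (R1): 10% × 45% × 37% = 1.665% of Wildmere Realty LP.
Direct interest in Wildmere Realty LP: 30%.
Aggregating (R2): 10.098% + 1.665% + 30% = 41.763%.
41.763% does not exceed the 50% threshold, so Dmitri is not a related party to Wildmere Realty LP.

No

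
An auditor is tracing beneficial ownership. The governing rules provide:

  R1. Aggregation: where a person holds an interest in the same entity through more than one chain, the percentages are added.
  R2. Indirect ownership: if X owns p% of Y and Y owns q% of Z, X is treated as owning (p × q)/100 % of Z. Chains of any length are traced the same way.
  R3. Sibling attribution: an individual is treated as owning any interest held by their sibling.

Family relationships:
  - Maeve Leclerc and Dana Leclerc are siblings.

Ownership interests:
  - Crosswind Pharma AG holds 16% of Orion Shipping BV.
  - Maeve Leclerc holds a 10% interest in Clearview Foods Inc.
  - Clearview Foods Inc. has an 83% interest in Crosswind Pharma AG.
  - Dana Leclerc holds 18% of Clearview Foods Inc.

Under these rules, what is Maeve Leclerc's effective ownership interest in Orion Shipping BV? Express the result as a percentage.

3.7184%

By sibling attribution (R3), Maeve Leclerc is treated as also owning Dana Leclerc's interest in Clearview Foods Inc, giving 10% + 18% = 28%.
Chain via Clearview Foods Inc. → Crosswind Pharma AG (R2): 28% × 83% × 16% = 3.7184% of Orion Shipping BV.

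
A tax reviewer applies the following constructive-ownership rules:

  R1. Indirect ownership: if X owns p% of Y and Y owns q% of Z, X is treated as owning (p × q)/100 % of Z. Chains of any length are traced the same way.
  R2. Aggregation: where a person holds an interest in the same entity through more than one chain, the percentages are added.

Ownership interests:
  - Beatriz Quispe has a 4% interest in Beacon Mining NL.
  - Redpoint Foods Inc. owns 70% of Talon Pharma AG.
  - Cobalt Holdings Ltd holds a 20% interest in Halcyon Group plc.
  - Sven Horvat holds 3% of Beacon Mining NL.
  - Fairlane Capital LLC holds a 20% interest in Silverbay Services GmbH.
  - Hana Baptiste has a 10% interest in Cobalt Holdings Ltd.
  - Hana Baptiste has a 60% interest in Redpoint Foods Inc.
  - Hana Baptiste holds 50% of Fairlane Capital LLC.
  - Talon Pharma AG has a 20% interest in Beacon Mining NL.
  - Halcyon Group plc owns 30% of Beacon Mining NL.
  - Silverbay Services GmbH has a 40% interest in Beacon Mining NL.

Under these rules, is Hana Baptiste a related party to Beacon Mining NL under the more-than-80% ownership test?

Chain via Redpoint Foods Inc. → Talon Pharma AG (R1): 60% × 70% × 20% = 8.4% of Beacon Mining NL.
Chain via Cobalt Holdings Ltd → Halcyon Group plc (R1): 10% × 20% × 30% = 0.6% of Beacon Mining NL.
Chain via Fairlane Capital LLC → Silverbay Services GmbH (R1): 50% × 20% × 40% = 4% of Beacon Mining NL.
Aggregating (R2): 8.4% + 0.6% + 4% = 13%.
13% does not exceed the 80% threshold, so Hana is not a related party to Beacon Mining NL.

No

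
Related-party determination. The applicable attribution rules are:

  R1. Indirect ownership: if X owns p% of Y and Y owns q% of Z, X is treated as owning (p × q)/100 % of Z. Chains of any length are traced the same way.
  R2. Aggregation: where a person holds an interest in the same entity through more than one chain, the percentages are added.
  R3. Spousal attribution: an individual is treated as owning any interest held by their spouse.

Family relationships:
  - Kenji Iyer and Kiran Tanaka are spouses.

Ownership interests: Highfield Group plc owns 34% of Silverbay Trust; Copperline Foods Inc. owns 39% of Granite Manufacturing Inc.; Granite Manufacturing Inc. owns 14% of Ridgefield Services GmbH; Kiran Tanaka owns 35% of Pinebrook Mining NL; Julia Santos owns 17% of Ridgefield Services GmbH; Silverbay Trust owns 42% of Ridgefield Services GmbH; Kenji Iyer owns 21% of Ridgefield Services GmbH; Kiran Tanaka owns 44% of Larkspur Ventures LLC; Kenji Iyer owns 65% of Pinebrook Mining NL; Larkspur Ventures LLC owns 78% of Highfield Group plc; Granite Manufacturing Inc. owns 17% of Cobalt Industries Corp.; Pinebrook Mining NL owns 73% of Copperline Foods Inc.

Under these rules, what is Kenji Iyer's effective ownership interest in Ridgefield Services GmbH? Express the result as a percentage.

29.886696%

By spousal attribution (R3), Kenji Iyer is treated as also owning Kiran Tanaka's interest in Pinebrook Mining NL, giving 65% + 35% = 100%.
By spousal attribution (R3), Kenji Iyer is treated as owning Kiran Tanaka's 44% interest in Larkspur Ventures LLC.
Chain via Pinebrook Mining NL → Copperline Foods Inc. → Granite Manufacturing Inc. (R1): 100% × 73% × 39% × 14% = 3.9858% of Ridgefield Services GmbH.
Direct interest in Ridgefield Services GmbH: 21%.
Chain via Larkspur Ventures LLC → Highfield Group plc → Silverbay Trust (R1): 44% × 78% × 34% × 42% = 4.900896% of Ridgefield Services GmbH.
Aggregating (R2): 3.9858% + 21% + 4.900896% = 29.886696%.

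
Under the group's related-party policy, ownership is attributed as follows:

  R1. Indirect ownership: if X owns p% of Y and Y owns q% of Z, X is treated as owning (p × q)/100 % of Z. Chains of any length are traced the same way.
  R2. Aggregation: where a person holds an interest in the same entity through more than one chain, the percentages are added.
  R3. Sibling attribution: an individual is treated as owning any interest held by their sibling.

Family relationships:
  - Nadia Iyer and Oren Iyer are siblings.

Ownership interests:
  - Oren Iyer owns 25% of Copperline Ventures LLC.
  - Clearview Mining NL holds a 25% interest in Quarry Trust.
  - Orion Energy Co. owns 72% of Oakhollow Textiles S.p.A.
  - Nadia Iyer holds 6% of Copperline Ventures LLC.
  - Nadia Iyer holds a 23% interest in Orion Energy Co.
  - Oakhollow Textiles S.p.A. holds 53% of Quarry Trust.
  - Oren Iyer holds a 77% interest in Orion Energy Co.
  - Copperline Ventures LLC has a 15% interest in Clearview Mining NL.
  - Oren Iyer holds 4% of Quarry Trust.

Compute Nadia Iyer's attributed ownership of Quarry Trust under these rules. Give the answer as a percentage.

By sibling attribution (R3), Nadia Iyer is treated as also owning Oren Iyer's interest in Orion Energy Co, giving 23% + 77% = 100%.
By sibling attribution (R3), Nadia Iyer is treated as also owning Oren Iyer's interest in Copperline Ventures LLC, giving 6% + 25% = 31%.
By sibling attribution (R3), Nadia Iyer is treated as owning Oren Iyer's 4% interest in Quarry Trust.
Chain via Orion Energy Co. → Oakhollow Textiles S.p.A. (R1): 100% × 72% × 53% = 38.16% of Quarry Trust.
Chain via Copperline Ventures LLC → Clearview Mining NL (R1): 31% × 15% × 25% = 1.1625% of Quarry Trust.
Direct interest in Quarry Trust: 4%.
Aggregating (R2): 38.16% + 1.1625% + 4% = 43.3225%.

43.3225%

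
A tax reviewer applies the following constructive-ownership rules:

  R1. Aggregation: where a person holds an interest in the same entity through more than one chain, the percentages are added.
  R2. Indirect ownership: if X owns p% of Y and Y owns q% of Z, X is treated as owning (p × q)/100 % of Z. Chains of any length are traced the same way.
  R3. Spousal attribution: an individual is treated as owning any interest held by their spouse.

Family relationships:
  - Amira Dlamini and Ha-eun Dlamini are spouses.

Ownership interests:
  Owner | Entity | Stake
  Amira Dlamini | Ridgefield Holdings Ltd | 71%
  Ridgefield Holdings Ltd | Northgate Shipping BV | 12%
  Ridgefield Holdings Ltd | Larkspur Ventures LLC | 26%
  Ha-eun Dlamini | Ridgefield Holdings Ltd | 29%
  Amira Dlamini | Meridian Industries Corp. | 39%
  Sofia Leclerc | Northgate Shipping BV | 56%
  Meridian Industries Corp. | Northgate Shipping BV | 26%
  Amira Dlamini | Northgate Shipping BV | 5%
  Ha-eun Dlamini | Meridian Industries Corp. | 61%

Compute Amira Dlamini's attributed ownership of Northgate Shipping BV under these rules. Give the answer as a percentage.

By spousal attribution (R3), Amira Dlamini is treated as also owning Ha-eun Dlamini's interest in Ridgefield Holdings Ltd, giving 71% + 29% = 100%.
By spousal attribution (R3), Amira Dlamini is treated as also owning Ha-eun Dlamini's interest in Meridian Industries Corp, giving 39% + 61% = 100%.
Chain via Ridgefield Holdings Ltd (R2): 100% × 12% = 12% of Northgate Shipping BV.
Chain via Meridian Industries Corp. (R2): 100% × 26% = 26% of Northgate Shipping BV.
Direct interest in Northgate Shipping BV: 5%.
Aggregating (R1): 12% + 26% + 5% = 43%.

43%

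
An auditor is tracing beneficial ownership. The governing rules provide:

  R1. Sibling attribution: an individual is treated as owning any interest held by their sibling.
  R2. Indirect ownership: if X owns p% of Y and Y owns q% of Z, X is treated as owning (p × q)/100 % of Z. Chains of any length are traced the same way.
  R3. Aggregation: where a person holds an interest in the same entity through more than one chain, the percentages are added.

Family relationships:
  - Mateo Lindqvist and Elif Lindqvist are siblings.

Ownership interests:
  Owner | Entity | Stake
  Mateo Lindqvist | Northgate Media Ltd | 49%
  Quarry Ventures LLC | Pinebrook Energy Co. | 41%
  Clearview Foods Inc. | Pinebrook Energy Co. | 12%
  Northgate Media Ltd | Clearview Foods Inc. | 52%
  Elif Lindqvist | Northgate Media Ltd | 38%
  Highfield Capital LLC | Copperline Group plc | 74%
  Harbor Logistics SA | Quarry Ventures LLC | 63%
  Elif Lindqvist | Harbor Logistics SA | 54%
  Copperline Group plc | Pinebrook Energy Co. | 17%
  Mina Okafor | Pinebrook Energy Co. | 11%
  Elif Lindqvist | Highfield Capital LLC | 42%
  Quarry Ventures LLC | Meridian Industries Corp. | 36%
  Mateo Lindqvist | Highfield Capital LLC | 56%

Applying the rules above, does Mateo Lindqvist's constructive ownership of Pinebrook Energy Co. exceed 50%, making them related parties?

By sibling attribution (R1), Mateo Lindqvist is treated as also owning Elif Lindqvist's interest in Highfield Capital LLC, giving 56% + 42% = 98%.
By sibling attribution (R1), Mateo Lindqvist is treated as also owning Elif Lindqvist's interest in Northgate Media Ltd, giving 49% + 38% = 87%.
By sibling attribution (R1), Mateo Lindqvist is treated as owning Elif Lindqvist's 54% interest in Harbor Logistics SA.
Chain via Highfield Capital LLC → Copperline Group plc (R2): 98% × 74% × 17% = 12.3284% of Pinebrook Energy Co.
Chain via Northgate Media Ltd → Clearview Foods Inc. (R2): 87% × 52% × 12% = 5.4288% of Pinebrook Energy Co.
Chain via Harbor Logistics SA → Quarry Ventures LLC (R2): 54% × 63% × 41% = 13.9482% of Pinebrook Energy Co.
Aggregating (R3): 12.3284% + 5.4288% + 13.9482% = 31.7054%.
31.7054% does not exceed the 50% threshold, so Mateo is not a related party to Pinebrook Energy Co.

No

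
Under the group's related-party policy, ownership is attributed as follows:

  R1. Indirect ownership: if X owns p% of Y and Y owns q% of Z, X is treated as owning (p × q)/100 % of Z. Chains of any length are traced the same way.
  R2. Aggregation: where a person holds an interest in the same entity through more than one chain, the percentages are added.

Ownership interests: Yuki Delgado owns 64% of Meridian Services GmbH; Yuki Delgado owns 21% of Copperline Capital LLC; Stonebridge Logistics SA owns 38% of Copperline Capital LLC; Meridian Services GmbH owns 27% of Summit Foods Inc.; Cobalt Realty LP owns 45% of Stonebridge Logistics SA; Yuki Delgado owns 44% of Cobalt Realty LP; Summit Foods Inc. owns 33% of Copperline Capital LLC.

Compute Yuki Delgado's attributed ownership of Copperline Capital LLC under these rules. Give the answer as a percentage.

Chain via Meridian Services GmbH → Summit Foods Inc. (R1): 64% × 27% × 33% = 5.7024% of Copperline Capital LLC.
Chain via Cobalt Realty LP → Stonebridge Logistics SA (R1): 44% × 45% × 38% = 7.524% of Copperline Capital LLC.
Direct interest in Copperline Capital LLC: 21%.
Aggregating (R2): 5.7024% + 7.524% + 21% = 34.2264%.

34.2264%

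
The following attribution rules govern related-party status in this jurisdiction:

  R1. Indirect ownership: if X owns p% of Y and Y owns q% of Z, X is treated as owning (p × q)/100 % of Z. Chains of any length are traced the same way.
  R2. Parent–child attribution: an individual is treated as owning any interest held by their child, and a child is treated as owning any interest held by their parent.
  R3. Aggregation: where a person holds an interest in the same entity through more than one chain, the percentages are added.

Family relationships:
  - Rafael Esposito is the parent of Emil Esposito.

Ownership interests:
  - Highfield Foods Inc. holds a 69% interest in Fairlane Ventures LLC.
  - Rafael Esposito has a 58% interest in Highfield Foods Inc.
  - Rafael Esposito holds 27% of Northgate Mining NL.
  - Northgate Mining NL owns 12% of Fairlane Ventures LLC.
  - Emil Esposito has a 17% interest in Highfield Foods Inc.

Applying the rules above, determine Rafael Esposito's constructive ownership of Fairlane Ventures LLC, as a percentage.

By parent–child attribution (R2), Rafael Esposito is treated as also owning Emil Esposito's interest in Highfield Foods Inc, giving 58% + 17% = 75%.
Chain via Highfield Foods Inc. (R1): 75% × 69% = 51.75% of Fairlane Ventures LLC.
Chain via Northgate Mining NL (R1): 27% × 12% = 3.24% of Fairlane Ventures LLC.
Aggregating (R3): 51.75% + 3.24% = 54.99%.

54.99%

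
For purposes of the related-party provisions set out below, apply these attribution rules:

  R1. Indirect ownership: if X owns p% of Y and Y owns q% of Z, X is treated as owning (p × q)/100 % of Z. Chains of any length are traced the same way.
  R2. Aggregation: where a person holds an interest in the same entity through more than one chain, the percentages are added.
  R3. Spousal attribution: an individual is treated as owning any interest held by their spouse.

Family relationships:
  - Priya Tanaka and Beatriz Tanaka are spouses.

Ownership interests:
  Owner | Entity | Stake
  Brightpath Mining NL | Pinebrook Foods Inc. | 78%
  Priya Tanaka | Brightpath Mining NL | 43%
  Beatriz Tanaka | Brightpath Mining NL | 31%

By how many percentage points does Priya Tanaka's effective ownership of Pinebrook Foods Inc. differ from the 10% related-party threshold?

By spousal attribution (R3), Priya Tanaka is treated as also owning Beatriz Tanaka's interest in Brightpath Mining NL, giving 43% + 31% = 74%.
Chain via Brightpath Mining NL (R1): 74% × 78% = 57.72% of Pinebrook Foods Inc.
57.72% exceeds the 10% threshold by 47.72 percentage points.

47.72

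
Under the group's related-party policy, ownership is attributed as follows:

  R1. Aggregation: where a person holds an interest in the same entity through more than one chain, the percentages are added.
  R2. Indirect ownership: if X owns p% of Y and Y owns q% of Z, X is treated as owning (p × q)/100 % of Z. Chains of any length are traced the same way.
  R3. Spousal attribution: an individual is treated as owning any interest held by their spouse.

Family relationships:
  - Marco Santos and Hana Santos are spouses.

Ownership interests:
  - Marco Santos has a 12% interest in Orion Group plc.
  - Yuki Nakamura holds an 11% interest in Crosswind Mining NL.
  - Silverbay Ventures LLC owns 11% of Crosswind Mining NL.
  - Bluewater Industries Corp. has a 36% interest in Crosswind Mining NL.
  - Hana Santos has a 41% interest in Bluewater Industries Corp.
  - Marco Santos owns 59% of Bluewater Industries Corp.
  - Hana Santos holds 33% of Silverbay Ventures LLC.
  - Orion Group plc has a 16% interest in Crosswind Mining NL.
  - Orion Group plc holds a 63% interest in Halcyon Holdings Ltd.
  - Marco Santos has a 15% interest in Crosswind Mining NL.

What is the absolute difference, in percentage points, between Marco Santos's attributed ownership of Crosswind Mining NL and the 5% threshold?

By spousal attribution (R3), Marco Santos is treated as also owning Hana Santos's interest in Bluewater Industries Corp, giving 59% + 41% = 100%.
By spousal attribution (R3), Marco Santos is treated as owning Hana Santos's 33% interest in Silverbay Ventures LLC.
Chain via Bluewater Industries Corp. (R2): 100% × 36% = 36% of Crosswind Mining NL.
Chain via Orion Group plc (R2): 12% × 16% = 1.92% of Crosswind Mining NL.
Direct interest in Crosswind Mining NL: 15%.
Chain via Silverbay Ventures LLC (R2): 33% × 11% = 3.63% of Crosswind Mining NL.
Aggregating (R1): 36% + 1.92% + 15% + 3.63% = 56.55%.
56.55% exceeds the 5% threshold by 51.55 percentage points.

51.55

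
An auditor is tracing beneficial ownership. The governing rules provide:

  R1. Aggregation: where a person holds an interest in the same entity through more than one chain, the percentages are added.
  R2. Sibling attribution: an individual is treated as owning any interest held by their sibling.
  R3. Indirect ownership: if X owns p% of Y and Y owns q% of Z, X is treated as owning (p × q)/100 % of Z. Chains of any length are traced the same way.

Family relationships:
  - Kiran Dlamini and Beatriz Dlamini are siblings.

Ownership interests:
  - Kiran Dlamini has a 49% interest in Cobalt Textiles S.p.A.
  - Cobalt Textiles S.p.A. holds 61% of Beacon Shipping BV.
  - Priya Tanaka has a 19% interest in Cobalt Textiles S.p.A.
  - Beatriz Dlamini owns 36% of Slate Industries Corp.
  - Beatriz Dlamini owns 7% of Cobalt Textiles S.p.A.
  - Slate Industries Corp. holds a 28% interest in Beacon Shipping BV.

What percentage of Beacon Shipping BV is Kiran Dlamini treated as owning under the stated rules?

44.24%

By sibling attribution (R2), Kiran Dlamini is treated as also owning Beatriz Dlamini's interest in Cobalt Textiles S.p.A, giving 49% + 7% = 56%.
By sibling attribution (R2), Kiran Dlamini is treated as owning Beatriz Dlamini's 36% interest in Slate Industries Corp.
Chain via Cobalt Textiles S.p.A. (R3): 56% × 61% = 34.16% of Beacon Shipping BV.
Chain via Slate Industries Corp. (R3): 36% × 28% = 10.08% of Beacon Shipping BV.
Aggregating (R1): 34.16% + 10.08% = 44.24%.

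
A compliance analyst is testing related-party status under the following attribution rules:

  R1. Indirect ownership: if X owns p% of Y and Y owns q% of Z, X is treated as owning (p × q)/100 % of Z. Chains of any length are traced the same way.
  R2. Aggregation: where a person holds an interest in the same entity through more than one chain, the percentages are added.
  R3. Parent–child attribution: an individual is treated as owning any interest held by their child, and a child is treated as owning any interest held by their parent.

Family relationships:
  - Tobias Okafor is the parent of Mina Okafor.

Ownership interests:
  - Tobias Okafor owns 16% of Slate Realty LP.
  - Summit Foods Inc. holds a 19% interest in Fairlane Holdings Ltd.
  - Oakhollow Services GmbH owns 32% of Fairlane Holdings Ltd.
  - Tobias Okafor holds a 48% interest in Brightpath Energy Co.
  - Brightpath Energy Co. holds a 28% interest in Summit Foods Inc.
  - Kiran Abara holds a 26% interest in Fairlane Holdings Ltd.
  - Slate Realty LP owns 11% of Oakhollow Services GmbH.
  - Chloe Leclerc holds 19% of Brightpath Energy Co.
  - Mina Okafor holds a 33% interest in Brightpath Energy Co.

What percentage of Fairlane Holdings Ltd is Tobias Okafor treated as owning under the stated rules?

4.8724%

By parent–child attribution (R3), Tobias Okafor is treated as also owning Mina Okafor's interest in Brightpath Energy Co, giving 48% + 33% = 81%.
Chain via Slate Realty LP → Oakhollow Services GmbH (R1): 16% × 11% × 32% = 0.5632% of Fairlane Holdings Ltd.
Chain via Brightpath Energy Co. → Summit Foods Inc. (R1): 81% × 28% × 19% = 4.3092% of Fairlane Holdings Ltd.
Aggregating (R2): 0.5632% + 4.3092% = 4.8724%.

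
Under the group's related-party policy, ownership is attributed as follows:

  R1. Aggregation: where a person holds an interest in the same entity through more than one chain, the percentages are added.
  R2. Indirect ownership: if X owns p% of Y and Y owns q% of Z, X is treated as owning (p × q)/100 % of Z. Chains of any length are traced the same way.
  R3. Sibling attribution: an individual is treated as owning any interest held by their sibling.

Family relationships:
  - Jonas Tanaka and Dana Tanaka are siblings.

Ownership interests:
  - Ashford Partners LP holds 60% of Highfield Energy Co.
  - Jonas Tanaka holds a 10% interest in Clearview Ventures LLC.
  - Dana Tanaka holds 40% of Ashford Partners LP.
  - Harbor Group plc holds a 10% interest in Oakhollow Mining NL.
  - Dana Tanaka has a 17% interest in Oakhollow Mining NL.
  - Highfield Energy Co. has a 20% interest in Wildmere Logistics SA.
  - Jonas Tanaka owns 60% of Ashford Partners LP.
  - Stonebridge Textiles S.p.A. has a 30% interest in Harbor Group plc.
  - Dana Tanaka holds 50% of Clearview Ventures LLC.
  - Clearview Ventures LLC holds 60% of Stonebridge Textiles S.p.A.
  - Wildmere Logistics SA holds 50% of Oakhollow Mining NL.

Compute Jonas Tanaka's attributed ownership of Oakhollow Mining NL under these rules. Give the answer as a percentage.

By sibling attribution (R3), Jonas Tanaka is treated as also owning Dana Tanaka's interest in Ashford Partners LP, giving 60% + 40% = 100%.
By sibling attribution (R3), Jonas Tanaka is treated as also owning Dana Tanaka's interest in Clearview Ventures LLC, giving 10% + 50% = 60%.
By sibling attribution (R3), Jonas Tanaka is treated as owning Dana Tanaka's 17% interest in Oakhollow Mining NL.
Chain via Ashford Partners LP → Highfield Energy Co. → Wildmere Logistics SA (R2): 100% × 60% × 20% × 50% = 6% of Oakhollow Mining NL.
Chain via Clearview Ventures LLC → Stonebridge Textiles S.p.A. → Harbor Group plc (R2): 60% × 60% × 30% × 10% = 1.08% of Oakhollow Mining NL.
Direct interest in Oakhollow Mining NL: 17%.
Aggregating (R1): 6% + 1.08% + 17% = 24.08%.

24.08%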